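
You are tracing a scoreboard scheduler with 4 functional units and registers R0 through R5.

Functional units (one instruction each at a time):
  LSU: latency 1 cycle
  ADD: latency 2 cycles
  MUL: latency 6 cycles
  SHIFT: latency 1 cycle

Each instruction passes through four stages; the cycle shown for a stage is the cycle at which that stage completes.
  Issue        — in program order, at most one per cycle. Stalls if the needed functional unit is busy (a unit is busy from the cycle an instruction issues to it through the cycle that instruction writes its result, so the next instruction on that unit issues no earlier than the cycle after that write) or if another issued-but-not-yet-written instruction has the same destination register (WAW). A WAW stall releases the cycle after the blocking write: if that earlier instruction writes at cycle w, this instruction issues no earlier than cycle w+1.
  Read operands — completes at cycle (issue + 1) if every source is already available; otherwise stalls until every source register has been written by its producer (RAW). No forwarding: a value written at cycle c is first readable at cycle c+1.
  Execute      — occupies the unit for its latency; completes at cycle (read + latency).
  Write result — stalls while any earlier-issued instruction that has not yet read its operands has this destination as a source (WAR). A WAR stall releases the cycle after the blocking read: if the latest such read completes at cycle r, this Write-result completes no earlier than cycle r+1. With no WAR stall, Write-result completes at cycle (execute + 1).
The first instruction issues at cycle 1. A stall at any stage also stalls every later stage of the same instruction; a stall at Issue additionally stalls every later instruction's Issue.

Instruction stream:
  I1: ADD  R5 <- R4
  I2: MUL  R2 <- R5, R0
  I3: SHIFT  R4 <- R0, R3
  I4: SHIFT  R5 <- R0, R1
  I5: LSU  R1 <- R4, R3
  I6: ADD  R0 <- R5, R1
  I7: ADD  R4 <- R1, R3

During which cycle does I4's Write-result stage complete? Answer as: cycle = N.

  I1 | 1 | 2 | 4 | 5
  I2 | 2 | 6 | 12 | 13   RAW R5: wait I1 write@5
  I3 | 3 | 4 | 5 | 6
  I4 | 7 | 8 | 9 | 10   struct: SHIFT busy until I3 writes@6
  I5 | 8 | 9 | 10 | 11
  I6 | 9 | 12 | 14 | 15   RAW R1: wait I5 write@11
  I7 | 16 | 17 | 19 | 20   struct: ADD busy until I6 writes@15

cycle = 10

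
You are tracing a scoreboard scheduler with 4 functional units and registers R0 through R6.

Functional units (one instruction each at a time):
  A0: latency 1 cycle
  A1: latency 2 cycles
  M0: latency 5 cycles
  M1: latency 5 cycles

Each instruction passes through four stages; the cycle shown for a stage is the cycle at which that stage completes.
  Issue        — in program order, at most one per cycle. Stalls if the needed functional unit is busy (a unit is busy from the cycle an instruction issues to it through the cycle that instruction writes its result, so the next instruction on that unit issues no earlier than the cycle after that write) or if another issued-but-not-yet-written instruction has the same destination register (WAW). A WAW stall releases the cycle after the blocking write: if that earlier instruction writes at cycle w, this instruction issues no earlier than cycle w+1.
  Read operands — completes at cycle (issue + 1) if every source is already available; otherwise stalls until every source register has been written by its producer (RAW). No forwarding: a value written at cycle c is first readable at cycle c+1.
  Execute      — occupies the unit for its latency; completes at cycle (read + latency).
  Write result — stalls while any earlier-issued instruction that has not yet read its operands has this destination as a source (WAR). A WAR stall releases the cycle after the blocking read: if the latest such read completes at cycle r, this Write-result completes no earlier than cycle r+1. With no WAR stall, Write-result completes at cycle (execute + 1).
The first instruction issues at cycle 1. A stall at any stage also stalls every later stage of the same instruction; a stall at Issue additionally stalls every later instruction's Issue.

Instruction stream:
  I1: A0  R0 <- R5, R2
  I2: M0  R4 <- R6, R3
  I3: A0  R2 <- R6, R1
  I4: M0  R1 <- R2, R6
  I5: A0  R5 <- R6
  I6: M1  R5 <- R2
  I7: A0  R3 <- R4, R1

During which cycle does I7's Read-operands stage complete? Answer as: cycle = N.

cycle = 18

t=1  I1 issues→A0
t=2  I1 reads, I2 issues→M0
t=3  I1 exec-done, I2 reads
t=4  I1 writes R0
t=5  I3 issues→A0
t=6  I3 reads
t=7  I3 exec-done
t=8  I2 exec-done, I3 writes R2
t=9  I2 writes R4
t=10  I4 issues→M0
t=11  I4 reads, I5 issues→A0
t=12  I5 reads
t=13  I5 exec-done
t=14  I5 writes R5
t=15  I6 issues→M1
t=16  I4 exec-done, I6 reads, I7 issues→A0
t=17  I4 writes R1
t=18  I7 reads
t=19  I7 exec-done
t=20  I7 writes R3
t=21  I6 exec-done
t=22  I6 writes R5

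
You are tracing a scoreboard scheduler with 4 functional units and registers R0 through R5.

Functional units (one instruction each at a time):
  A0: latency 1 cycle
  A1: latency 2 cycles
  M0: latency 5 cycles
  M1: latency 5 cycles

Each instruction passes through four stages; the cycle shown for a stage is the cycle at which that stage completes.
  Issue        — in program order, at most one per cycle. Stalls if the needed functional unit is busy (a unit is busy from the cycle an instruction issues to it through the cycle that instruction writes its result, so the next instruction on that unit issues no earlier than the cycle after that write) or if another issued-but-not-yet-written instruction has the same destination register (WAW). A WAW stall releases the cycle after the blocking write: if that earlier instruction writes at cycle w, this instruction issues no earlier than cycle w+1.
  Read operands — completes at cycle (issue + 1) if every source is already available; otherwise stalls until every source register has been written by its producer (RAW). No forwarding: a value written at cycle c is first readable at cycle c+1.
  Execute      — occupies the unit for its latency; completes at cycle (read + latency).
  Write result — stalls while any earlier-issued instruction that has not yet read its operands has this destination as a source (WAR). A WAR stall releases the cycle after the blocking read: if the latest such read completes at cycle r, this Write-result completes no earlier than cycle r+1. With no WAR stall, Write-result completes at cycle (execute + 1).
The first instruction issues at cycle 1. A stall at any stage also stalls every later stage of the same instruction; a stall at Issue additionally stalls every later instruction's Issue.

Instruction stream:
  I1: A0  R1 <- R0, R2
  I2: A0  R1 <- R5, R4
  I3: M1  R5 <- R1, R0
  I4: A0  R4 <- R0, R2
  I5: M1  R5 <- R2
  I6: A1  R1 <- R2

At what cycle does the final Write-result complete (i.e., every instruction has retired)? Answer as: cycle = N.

cycle = 23

cycle 1: issue I1 (A0)
cycle 2: I1 read-ops
cycle 3: I1 finished on A0
cycle 4: I1→R1
cycle 5: issue I2 (A0)
cycle 6: I2 read-ops; issue I3 (M1)
cycle 7: I2 finished on A0
cycle 8: I2→R1
cycle 9: I3 read-ops; issue I4 (A0)
cycle 10: I4 read-ops
cycle 11: I4 finished on A0
cycle 12: I4→R4
cycle 14: I3 finished on M1
cycle 15: I3→R5
cycle 16: issue I5 (M1)
cycle 17: I5 read-ops; issue I6 (A1)
cycle 18: I6 read-ops
cycle 20: I6 finished on A1
cycle 21: I6→R1
cycle 22: I5 finished on M1
cycle 23: I5→R5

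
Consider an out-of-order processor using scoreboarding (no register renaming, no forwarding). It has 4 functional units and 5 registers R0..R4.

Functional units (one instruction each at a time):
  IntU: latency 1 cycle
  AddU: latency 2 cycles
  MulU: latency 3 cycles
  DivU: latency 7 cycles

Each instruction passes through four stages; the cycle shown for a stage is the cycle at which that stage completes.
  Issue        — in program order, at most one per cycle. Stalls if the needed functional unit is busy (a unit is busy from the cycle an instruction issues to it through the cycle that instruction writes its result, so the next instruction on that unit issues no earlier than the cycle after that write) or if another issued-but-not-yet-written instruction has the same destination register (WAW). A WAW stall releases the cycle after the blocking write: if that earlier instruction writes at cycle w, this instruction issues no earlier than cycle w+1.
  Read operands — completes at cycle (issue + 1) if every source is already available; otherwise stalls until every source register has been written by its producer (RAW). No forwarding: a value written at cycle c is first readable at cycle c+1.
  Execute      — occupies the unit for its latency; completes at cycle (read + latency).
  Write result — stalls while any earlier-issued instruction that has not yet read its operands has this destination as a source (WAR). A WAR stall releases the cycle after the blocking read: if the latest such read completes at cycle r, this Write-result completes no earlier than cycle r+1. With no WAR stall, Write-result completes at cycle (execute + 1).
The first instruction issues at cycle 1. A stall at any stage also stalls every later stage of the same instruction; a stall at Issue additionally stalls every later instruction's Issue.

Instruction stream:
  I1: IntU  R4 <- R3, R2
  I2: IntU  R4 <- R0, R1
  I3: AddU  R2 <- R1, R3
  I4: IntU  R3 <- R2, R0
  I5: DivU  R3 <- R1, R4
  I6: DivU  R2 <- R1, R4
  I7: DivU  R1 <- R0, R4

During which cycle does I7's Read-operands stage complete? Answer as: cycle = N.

t=1  I1 issues→IntU
t=2  I1 reads
t=3  I1 exec-done
t=4  I1 writes R4
t=5  I2 issues→IntU
t=6  I2 reads | I3 issues→AddU
t=7  I2 exec-done | I3 reads
t=8  I2 writes R4
t=9  I3 exec-done | I4 issues→IntU
t=10  I3 writes R2
t=11  I4 reads
t=12  I4 exec-done
t=13  I4 writes R3
t=14  I5 issues→DivU
t=15  I5 reads
t=22  I5 exec-done
t=23  I5 writes R3
t=24  I6 issues→DivU
t=25  I6 reads
t=32  I6 exec-done
t=33  I6 writes R2
t=34  I7 issues→DivU
t=35  I7 reads
t=42  I7 exec-done
t=43  I7 writes R1

cycle = 35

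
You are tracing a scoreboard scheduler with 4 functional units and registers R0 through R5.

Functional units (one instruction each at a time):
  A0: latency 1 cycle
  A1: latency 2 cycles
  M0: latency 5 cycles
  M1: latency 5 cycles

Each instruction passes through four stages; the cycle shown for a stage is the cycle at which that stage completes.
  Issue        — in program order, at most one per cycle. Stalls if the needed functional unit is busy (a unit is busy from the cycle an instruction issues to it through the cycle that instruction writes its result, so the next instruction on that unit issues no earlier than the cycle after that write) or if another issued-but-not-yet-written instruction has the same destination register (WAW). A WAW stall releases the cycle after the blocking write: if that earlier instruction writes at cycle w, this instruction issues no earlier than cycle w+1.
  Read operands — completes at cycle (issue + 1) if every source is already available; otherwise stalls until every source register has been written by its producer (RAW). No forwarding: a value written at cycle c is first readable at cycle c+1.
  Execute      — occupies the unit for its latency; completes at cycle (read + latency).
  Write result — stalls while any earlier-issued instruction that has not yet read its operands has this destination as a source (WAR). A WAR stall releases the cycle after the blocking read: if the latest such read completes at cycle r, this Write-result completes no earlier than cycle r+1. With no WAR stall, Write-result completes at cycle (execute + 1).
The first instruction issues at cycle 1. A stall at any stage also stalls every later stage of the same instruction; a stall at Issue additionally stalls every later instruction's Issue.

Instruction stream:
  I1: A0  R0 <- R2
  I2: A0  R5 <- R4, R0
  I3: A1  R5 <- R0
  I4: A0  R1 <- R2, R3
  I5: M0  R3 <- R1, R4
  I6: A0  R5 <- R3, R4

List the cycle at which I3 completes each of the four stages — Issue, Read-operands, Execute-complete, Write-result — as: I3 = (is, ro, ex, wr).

cycle 1: I1 issues→A0
cycle 2: I1 reads
cycle 3: I1 exec-done
cycle 4: I1 writes R0
cycle 5: I2 issues→A0
cycle 6: I2 reads
cycle 7: I2 exec-done
cycle 8: I2 writes R5
cycle 9: I3 issues→A1
cycle 10: I3 reads · I4 issues→A0
cycle 11: I4 reads · I5 issues→M0
cycle 12: I3 exec-done · I4 exec-done
cycle 13: I3 writes R5 · I4 writes R1
cycle 14: I5 reads · I6 issues→A0
cycle 19: I5 exec-done
cycle 20: I5 writes R3
cycle 21: I6 reads
cycle 22: I6 exec-done
cycle 23: I6 writes R5

I3 = (9, 10, 12, 13)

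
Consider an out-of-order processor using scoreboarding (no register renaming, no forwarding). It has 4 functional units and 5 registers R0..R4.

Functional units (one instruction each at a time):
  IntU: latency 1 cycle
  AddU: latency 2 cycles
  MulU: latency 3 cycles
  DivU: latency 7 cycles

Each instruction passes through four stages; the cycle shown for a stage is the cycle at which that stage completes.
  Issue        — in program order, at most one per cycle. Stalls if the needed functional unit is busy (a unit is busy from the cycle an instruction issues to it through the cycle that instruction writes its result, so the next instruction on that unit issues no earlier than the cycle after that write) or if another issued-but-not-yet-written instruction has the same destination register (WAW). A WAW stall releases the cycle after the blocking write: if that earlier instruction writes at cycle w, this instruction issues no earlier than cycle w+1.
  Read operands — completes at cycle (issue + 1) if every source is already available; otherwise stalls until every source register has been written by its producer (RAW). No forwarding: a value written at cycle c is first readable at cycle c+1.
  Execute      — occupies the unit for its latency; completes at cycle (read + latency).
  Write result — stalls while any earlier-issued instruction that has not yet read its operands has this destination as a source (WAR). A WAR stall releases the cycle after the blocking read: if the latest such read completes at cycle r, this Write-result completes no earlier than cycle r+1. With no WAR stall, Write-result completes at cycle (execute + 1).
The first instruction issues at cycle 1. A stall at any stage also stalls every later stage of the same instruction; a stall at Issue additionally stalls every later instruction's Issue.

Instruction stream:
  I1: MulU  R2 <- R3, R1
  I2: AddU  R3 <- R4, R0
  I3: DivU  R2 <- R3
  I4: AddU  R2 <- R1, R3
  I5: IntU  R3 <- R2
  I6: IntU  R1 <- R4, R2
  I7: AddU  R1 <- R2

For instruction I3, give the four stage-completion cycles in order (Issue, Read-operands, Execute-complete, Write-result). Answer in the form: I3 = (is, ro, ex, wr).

I3 = (7, 8, 15, 16)

c1: issue I1 (MulU)
c2: I1 read-ops; issue I2 (AddU)
c3: I2 read-ops
c5: I1 finished on MulU; I2 finished on AddU
c6: I1→R2; I2→R3
c7: issue I3 (DivU)
c8: I3 read-ops
c15: I3 finished on DivU
c16: I3→R2
c17: issue I4 (AddU)
c18: I4 read-ops; issue I5 (IntU)
c20: I4 finished on AddU
c21: I4→R2
c22: I5 read-ops
c23: I5 finished on IntU
c24: I5→R3
c25: issue I6 (IntU)
c26: I6 read-ops
c27: I6 finished on IntU
c28: I6→R1
c29: issue I7 (AddU)
c30: I7 read-ops
c32: I7 finished on AddU
c33: I7→R1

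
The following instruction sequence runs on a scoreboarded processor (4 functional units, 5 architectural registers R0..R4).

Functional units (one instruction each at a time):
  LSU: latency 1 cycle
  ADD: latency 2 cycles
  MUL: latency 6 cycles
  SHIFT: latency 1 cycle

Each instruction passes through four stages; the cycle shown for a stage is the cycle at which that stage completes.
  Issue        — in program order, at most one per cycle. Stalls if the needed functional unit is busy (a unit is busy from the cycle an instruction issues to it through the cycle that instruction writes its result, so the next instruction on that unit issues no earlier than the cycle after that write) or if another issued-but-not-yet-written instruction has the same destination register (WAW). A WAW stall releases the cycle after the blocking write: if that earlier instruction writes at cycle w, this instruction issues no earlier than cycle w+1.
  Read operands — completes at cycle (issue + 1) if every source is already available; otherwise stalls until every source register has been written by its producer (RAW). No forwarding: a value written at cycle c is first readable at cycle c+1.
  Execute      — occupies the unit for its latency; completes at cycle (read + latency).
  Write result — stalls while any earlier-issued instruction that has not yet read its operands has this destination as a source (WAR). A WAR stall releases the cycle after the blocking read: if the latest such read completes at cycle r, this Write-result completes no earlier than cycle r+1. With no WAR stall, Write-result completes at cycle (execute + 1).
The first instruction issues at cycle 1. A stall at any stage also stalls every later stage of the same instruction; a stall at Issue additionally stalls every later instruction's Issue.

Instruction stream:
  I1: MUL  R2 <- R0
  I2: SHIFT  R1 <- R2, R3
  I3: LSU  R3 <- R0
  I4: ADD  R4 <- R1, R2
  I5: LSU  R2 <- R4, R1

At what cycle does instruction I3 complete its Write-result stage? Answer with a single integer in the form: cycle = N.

  I1 | 1 | 2 | 8 | 9
  I2 | 2 | 10 | 11 | 12   RAW R2: wait I1 write@9
  I3 | 3 | 4 | 5 | 11   WAR R3: wait I2 read@10
  I4 | 4 | 13 | 15 | 16   RAW R1: wait I2 write@12
  I5 | 12 | 17 | 18 | 19   struct: LSU busy until I3 writes@11 · RAW R4: wait I4 write@16

cycle = 11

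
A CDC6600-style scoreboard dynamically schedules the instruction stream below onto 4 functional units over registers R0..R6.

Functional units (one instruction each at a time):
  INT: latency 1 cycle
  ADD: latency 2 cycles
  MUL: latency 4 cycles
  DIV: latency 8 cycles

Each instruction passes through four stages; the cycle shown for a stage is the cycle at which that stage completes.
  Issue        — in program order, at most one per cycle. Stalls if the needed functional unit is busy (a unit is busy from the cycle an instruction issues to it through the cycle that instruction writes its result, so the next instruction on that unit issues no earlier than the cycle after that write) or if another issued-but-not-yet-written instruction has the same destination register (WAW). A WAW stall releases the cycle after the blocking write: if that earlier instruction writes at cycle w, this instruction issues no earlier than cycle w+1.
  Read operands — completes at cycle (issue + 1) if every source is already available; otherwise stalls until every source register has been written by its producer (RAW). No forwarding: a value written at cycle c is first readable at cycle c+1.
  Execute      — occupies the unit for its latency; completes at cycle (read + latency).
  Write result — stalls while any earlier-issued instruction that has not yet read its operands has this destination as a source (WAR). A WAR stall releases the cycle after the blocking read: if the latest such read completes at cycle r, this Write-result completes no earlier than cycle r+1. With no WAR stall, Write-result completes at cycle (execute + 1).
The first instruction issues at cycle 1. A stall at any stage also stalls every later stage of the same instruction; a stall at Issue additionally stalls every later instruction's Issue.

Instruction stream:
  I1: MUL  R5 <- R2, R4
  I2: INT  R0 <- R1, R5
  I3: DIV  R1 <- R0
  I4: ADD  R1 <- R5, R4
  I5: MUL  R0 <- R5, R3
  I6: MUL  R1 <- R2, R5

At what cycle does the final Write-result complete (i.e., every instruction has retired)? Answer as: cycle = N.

  I1 | 1 | 2 | 6 | 7
  I2 | 2 | 8 | 9 | 10   RAW R5: wait I1 write@7
  I3 | 3 | 11 | 19 | 20   RAW R0: wait I2 write@10
  I4 | 21 | 22 | 24 | 25   WAW R1: wait I3 write@20
  I5 | 22 | 23 | 27 | 28
  I6 | 29 | 30 | 34 | 35   struct: MUL busy until I5 writes@28

cycle = 35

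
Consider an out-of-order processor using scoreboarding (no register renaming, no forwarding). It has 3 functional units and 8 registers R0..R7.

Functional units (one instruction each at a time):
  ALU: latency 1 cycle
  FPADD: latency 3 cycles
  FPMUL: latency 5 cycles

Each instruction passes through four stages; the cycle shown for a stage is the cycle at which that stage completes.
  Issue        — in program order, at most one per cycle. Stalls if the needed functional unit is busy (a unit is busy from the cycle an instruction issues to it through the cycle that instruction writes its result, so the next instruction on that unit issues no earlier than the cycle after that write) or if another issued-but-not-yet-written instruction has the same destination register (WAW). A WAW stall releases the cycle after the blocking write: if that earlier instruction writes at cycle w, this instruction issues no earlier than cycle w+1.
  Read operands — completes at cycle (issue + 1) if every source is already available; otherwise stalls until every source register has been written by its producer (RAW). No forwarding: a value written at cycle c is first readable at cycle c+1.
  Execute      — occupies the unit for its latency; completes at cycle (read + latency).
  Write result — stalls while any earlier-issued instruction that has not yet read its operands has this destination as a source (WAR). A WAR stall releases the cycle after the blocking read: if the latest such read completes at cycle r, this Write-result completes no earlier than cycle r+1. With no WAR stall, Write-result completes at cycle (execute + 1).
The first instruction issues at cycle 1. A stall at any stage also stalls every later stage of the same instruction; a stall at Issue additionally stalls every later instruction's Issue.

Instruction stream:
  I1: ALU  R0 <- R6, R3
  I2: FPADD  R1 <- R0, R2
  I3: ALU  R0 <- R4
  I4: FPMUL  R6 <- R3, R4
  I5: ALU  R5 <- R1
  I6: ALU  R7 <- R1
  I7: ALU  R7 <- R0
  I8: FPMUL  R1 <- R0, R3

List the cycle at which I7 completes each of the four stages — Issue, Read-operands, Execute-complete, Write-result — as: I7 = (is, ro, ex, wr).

1) issue 1, read 2, done 3, write 4
2) issue 2, read 5, done 8, write 9  <RAW R0: wait I1 write@4>
3) issue 5, read 6, done 7, write 8  <struct: ALU busy until I1 writes@4>
4) issue 6, read 7, done 12, write 13
5) issue 9, read 10, done 11, write 12  <struct: ALU busy until I3 writes@8>
6) issue 13, read 14, done 15, write 16  <struct: ALU busy until I5 writes@12>
7) issue 17, read 18, done 19, write 20  <struct: ALU busy until I6 writes@16>
8) issue 18, read 19, done 24, write 25

I7 = (17, 18, 19, 20)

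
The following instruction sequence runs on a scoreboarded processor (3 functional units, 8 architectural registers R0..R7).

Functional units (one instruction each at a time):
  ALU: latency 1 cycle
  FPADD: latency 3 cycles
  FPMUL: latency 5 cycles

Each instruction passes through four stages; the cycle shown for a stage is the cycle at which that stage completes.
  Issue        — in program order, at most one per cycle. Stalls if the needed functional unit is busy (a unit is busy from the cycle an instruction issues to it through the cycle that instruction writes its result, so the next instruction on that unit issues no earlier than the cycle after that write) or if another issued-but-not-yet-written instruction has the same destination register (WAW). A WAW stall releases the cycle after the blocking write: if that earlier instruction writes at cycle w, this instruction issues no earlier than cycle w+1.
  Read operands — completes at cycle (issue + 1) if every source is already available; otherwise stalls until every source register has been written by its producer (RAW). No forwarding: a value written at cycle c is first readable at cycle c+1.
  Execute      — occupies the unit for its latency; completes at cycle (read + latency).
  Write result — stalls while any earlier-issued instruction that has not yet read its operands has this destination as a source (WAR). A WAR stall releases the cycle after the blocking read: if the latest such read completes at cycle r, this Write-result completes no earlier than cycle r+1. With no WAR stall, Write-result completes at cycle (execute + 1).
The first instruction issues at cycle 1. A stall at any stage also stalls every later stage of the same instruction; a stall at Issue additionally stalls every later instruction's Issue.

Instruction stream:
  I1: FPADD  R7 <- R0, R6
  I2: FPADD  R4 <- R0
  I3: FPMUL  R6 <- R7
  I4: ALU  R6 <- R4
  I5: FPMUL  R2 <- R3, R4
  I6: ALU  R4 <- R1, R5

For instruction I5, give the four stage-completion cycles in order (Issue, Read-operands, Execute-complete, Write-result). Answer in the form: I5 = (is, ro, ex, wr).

I5 = (17, 18, 23, 24)

  I1 | 1 | 2 | 5 | 6
  I2 | 7 | 8 | 11 | 12   struct: FPADD busy until I1 writes@6
  I3 | 8 | 9 | 14 | 15
  I4 | 16 | 17 | 18 | 19   WAW R6: wait I3 write@15
  I5 | 17 | 18 | 23 | 24
  I6 | 20 | 21 | 22 | 23   struct: ALU busy until I4 writes@19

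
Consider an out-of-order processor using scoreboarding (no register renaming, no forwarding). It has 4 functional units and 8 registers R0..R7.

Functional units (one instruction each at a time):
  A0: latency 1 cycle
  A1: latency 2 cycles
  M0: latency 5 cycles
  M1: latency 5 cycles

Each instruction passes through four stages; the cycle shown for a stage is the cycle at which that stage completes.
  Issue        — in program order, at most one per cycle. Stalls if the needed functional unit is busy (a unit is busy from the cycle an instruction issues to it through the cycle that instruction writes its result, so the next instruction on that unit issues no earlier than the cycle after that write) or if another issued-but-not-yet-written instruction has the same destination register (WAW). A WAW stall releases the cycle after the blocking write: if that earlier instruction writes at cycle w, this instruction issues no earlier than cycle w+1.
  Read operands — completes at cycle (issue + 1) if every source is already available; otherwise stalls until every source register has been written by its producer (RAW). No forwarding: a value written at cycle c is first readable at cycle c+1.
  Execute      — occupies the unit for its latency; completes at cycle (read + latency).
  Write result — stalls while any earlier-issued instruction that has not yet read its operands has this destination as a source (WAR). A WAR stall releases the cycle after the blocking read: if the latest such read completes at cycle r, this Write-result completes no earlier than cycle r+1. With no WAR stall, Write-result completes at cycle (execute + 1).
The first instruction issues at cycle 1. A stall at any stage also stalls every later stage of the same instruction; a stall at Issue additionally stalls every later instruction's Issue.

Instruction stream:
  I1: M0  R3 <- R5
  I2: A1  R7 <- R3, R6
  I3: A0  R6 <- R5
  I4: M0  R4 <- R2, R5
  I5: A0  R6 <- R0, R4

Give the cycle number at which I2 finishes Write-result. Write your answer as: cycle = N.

cycle = 12

I1  is:1  ro:2  ex:7  wr:8
I2  is:2  ro:9  ex:11  wr:12  — RAW R3: wait I1 write@8
I3  is:3  ro:4  ex:5  wr:10  — WAR R6: wait I2 read@9
I4  is:9  ro:10  ex:15  wr:16  — struct: M0 busy until I1 writes@8
I5  is:11  ro:17  ex:18  wr:19  — struct: A0 busy until I3 writes@10, RAW R4: wait I4 write@16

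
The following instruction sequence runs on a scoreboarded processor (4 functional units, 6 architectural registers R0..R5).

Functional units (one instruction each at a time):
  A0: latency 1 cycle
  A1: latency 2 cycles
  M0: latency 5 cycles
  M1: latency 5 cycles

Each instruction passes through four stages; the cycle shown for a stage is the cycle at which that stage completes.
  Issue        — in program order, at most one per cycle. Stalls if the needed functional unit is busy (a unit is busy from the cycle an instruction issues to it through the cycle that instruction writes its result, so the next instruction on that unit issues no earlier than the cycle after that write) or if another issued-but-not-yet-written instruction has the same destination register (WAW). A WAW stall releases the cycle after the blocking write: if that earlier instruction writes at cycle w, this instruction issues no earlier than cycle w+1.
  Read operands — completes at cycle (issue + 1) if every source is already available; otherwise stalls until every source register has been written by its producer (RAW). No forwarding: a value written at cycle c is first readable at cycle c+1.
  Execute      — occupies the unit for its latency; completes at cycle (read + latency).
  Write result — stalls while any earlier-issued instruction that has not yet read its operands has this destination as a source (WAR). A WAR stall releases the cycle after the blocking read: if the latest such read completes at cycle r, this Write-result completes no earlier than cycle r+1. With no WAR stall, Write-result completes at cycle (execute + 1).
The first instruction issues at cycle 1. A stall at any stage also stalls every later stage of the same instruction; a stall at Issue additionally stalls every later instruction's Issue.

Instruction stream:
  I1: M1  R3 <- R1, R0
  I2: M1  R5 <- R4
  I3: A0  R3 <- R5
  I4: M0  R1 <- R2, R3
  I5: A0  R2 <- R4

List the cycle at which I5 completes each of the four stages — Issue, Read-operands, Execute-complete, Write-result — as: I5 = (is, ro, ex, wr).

I5 = (20, 21, 22, 23)

I1: IS=1 RO=2 EX=7 WR=8
I2: IS=9 RO=10 EX=15 WR=16  [struct: M1 busy until I1 writes@8]
I3: IS=10 RO=17 EX=18 WR=19  [RAW R5: wait I2 write@16]
I4: IS=11 RO=20 EX=25 WR=26  [RAW R3: wait I3 write@19]
I5: IS=20 RO=21 EX=22 WR=23  [struct: A0 busy until I3 writes@19]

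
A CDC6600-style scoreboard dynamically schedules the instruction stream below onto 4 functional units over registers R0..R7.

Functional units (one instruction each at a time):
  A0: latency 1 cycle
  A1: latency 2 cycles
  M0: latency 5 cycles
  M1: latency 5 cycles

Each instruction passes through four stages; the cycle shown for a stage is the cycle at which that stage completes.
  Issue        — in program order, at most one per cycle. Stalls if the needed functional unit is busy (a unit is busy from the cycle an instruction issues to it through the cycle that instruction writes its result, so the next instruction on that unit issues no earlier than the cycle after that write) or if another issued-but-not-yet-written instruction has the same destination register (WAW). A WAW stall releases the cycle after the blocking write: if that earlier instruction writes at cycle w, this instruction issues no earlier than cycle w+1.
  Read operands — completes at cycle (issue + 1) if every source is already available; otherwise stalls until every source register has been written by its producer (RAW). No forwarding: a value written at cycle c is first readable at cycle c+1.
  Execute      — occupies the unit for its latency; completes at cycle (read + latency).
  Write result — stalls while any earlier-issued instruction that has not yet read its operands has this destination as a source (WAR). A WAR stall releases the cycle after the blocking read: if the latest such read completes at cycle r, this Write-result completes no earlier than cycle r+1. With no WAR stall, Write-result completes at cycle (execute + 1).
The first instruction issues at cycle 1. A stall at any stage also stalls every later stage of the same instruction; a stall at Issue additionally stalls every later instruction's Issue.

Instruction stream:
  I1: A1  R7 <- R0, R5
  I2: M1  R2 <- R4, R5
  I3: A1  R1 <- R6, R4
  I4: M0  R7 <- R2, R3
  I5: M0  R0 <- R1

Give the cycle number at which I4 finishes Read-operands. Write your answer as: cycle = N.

cycle = 10

I1: IS=1 RO=2 EX=4 WR=5
I2: IS=2 RO=3 EX=8 WR=9
I3: IS=6 RO=7 EX=9 WR=10  [struct: A1 busy until I1 writes@5]
I4: IS=7 RO=10 EX=15 WR=16  [RAW R2: wait I2 write@9]
I5: IS=17 RO=18 EX=23 WR=24  [struct: M0 busy until I4 writes@16]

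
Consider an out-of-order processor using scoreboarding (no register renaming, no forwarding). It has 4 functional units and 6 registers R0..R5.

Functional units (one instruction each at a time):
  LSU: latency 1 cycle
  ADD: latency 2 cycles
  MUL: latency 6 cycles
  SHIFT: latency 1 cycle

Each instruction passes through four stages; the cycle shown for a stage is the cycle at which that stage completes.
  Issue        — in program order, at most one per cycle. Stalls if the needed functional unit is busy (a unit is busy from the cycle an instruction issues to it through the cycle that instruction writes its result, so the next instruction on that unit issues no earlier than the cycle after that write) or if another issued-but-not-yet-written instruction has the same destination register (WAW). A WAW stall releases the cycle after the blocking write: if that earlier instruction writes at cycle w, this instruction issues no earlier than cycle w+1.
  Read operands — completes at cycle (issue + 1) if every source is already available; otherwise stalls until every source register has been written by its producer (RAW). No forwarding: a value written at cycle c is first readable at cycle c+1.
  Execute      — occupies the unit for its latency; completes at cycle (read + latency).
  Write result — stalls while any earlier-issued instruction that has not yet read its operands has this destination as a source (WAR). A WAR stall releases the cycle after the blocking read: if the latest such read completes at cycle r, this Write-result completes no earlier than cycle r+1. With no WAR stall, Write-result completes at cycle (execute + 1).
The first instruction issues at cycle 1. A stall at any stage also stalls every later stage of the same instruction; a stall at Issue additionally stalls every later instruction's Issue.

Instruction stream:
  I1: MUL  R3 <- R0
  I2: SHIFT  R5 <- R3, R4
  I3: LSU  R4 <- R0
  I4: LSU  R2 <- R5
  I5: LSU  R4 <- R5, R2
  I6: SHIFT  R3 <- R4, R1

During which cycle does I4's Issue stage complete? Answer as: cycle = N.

cycle = 12

[I1] 1/2/8/9
[I2] 2/10/11/12  (RAW R3: wait I1 write@9)
[I3] 3/4/5/11  (WAR R4: wait I2 read@10)
[I4] 12/13/14/15  (struct: LSU busy until I3 writes@11)
[I5] 16/17/18/19  (struct: LSU busy until I4 writes@15)
[I6] 17/20/21/22  (RAW R4: wait I5 write@19)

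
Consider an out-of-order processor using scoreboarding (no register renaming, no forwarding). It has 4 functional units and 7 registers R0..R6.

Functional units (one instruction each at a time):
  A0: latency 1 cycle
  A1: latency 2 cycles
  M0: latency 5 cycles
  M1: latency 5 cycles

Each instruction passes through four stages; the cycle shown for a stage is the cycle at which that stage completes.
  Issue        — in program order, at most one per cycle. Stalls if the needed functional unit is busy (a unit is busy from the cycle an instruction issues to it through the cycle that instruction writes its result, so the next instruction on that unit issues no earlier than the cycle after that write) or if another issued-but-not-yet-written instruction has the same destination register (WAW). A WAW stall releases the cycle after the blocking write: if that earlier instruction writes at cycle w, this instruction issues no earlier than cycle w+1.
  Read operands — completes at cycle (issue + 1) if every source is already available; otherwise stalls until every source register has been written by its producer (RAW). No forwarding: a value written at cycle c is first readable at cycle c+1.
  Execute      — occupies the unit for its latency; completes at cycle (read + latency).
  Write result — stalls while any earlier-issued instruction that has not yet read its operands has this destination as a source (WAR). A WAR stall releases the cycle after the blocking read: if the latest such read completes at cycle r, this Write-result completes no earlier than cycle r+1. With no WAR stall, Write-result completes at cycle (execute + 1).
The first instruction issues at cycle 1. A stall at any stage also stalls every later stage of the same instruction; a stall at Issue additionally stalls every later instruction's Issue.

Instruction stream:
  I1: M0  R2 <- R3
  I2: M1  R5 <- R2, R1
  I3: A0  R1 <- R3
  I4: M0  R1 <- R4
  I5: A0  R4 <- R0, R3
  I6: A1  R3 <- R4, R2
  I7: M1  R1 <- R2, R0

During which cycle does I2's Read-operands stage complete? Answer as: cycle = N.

cycle = 9

I1 -> (1, 2, 7, 8)
I2 -> (2, 9, 14, 15)  // RAW R2: wait I1 write@8
I3 -> (3, 4, 5, 10)  // WAR R1: wait I2 read@9
I4 -> (11, 12, 17, 18)  // WAW R1: wait I3 write@10
I5 -> (12, 13, 14, 15)
I6 -> (13, 16, 18, 19)  // RAW R4: wait I5 write@15
I7 -> (19, 20, 25, 26)  // WAW R1: wait I4 write@18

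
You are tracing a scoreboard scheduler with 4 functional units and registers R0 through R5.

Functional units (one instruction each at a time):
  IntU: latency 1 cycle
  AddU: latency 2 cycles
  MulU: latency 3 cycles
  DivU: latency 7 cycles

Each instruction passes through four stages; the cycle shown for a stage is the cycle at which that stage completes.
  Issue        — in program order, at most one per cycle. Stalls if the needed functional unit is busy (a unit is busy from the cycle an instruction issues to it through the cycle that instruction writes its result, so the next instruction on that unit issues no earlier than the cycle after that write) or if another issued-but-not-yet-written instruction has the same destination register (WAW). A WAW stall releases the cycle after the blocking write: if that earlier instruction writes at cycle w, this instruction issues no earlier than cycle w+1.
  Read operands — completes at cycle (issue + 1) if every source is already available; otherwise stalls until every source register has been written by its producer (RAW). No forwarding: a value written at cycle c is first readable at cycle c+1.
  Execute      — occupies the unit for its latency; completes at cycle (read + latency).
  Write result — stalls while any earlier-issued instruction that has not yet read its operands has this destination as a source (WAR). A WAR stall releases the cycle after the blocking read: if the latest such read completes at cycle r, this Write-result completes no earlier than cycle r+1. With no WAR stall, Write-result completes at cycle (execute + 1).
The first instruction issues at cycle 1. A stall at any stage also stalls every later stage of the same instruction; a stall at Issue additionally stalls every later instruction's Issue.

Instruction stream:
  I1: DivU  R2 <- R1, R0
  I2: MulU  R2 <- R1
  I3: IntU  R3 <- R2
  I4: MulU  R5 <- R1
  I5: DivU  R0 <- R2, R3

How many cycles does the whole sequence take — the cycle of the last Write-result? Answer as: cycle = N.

cycle = 28

[I1] 1/2/9/10
[I2] 11/12/15/16  (WAW R2: wait I1 write@10)
[I3] 12/17/18/19  (RAW R2: wait I2 write@16)
[I4] 17/18/21/22  (struct: MulU busy until I2 writes@16)
[I5] 18/20/27/28  (RAW R3: wait I3 write@19)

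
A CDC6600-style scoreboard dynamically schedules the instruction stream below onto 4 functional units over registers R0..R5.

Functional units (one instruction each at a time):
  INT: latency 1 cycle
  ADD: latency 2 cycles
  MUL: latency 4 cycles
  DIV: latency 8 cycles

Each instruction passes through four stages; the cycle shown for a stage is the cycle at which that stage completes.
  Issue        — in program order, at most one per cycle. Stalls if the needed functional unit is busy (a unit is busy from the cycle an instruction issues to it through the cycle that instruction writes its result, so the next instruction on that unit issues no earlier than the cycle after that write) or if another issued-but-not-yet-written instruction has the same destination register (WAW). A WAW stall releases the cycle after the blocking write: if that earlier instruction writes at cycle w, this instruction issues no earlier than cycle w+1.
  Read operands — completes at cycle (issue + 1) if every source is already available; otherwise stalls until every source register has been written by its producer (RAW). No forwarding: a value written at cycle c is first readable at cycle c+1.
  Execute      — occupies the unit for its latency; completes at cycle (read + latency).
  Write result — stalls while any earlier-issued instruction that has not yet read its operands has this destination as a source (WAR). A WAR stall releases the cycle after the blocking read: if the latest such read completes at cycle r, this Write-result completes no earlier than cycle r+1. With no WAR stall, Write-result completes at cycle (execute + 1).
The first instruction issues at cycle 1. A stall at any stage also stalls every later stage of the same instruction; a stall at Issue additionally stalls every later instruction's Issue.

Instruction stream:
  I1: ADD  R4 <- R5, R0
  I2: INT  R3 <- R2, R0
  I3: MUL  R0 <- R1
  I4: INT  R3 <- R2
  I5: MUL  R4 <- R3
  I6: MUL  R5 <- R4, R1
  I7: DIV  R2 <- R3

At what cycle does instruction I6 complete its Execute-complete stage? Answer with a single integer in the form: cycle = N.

I1 -> (1, 2, 4, 5)
I2 -> (2, 3, 4, 5)
I3 -> (3, 4, 8, 9)
I4 -> (6, 7, 8, 9)  // struct: INT busy until I2 writes@5
I5 -> (10, 11, 15, 16)  // struct: MUL busy until I3 writes@9
I6 -> (17, 18, 22, 23)  // struct: MUL busy until I5 writes@16
I7 -> (18, 19, 27, 28)

cycle = 22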